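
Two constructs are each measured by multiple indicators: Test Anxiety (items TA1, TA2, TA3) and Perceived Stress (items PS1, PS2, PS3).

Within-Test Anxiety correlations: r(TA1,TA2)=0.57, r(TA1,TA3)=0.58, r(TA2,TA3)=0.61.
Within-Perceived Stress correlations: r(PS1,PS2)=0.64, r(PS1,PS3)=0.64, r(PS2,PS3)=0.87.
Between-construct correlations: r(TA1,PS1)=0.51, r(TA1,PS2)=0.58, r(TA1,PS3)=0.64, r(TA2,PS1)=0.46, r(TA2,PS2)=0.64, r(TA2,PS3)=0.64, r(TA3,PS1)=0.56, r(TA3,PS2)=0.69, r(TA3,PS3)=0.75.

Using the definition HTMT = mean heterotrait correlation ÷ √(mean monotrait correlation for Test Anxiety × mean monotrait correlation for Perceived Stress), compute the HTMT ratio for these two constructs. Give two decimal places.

Mean heterotrait r = 5.47/9 = 0.6078.
Mean within-TA = 1.76/3 = 0.5867; mean within-PS = 2.15/3 = 0.7167.
Geometric mean = √(0.5867 × 0.7167) = 0.6485.
HTMT = 0.6078 / 0.6485 = 0.94.

0.94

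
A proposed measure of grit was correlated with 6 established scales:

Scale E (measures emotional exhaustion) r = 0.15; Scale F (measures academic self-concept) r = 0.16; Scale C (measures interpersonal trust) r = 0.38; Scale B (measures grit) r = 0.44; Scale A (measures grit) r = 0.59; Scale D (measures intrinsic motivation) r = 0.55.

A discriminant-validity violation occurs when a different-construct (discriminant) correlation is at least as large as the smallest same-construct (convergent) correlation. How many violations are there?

Convergent (same construct = grit): Scale B, Scale A.
Smallest convergent = 0.44. Discriminant values: 0.15, 0.16, 0.38, 0.55; count ≥ 0.44 → 1.

1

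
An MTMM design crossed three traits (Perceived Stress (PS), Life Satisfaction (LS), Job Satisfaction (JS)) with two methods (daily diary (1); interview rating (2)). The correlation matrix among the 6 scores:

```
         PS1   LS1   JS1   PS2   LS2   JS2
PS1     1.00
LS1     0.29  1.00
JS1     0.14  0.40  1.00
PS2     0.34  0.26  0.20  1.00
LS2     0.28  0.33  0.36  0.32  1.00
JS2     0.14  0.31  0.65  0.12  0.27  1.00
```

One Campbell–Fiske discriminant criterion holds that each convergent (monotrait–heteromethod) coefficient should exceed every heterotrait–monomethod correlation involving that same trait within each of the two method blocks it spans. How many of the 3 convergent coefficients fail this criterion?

1

Each convergent coefficient versus the relevant comparison correlations:
PS (methods 1·2): 0.34 vs {0.29, 0.32, 0.14, 0.12} → pass.
LS (methods 1·2): 0.33 vs {0.29, 0.32, 0.40, 0.27} → fail.
JS (methods 1·2): 0.65 vs {0.14, 0.12, 0.40, 0.27} → pass.
1 of 3 fail.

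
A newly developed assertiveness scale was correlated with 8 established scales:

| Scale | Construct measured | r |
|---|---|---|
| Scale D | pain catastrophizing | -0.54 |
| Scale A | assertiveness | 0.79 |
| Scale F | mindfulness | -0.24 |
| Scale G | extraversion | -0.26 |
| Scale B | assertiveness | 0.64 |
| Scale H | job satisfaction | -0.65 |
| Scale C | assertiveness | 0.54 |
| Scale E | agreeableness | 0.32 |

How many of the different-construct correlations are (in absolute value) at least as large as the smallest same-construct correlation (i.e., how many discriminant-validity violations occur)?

Convergent (same construct = assertiveness): Scale A, Scale B, Scale C.
Smallest convergent = 0.54. Discriminant |r|: 0.54, 0.24, 0.26, 0.65, 0.32; count ≥ 0.54 → 2.

2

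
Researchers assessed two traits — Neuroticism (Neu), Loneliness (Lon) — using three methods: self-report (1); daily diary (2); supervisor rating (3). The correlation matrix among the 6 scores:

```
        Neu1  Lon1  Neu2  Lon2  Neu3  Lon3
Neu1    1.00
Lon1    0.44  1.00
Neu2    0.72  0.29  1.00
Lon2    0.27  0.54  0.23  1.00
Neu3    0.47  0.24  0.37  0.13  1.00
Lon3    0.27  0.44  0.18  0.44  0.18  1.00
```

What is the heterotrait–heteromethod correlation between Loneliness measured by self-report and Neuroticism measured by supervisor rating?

0.24

Different traits and methods: r(Lon1, Neu3) = 0.24.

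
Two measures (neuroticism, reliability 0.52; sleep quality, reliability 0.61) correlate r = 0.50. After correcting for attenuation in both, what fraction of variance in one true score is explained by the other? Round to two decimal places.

0.79

Disattenuated r = 0.50 / √(0.52 × 0.61) = 0.50 / 0.5632 = 0.8878.
Shared true-score variance = 0.8878² = 0.7882 ≈ 0.79.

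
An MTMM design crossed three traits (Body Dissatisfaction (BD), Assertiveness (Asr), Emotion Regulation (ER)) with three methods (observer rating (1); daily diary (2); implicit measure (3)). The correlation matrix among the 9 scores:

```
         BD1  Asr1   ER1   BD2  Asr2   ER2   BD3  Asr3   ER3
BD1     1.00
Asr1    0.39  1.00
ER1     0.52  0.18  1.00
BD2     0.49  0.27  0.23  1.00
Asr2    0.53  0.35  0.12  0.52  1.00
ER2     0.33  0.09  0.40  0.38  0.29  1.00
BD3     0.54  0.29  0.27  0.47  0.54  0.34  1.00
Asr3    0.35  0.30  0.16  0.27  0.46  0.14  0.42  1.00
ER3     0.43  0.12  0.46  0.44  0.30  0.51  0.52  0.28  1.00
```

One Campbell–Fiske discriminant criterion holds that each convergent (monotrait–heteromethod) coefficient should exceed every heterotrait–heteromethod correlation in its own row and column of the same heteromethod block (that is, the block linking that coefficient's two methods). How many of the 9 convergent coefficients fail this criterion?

Checking each validity diagonal entry against its comparison values:
BD (methods 1·2): 0.49 vs {0.53, 0.27, 0.33, 0.23} → fail.
BD (methods 1·3): 0.54 vs {0.35, 0.29, 0.43, 0.27} → pass.
BD (methods 2·3): 0.47 vs {0.27, 0.54, 0.44, 0.34} → fail.
Asr (methods 1·2): 0.35 vs {0.27, 0.53, 0.09, 0.12} → fail.
Asr (methods 1·3): 0.30 vs {0.29, 0.35, 0.12, 0.16} → fail.
Asr (methods 2·3): 0.46 vs {0.54, 0.27, 0.30, 0.14} → fail.
ER (methods 1·2): 0.40 vs {0.23, 0.33, 0.12, 0.09} → pass.
ER (methods 1·3): 0.46 vs {0.27, 0.43, 0.16, 0.12} → pass.
ER (methods 2·3): 0.51 vs {0.34, 0.44, 0.14, 0.30} → pass.
5 of 9 fail.

5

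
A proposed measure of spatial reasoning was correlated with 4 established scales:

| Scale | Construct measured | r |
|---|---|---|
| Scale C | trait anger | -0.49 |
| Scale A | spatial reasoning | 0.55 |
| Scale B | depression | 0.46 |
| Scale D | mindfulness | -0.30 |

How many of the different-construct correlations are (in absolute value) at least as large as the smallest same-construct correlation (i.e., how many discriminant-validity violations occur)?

Convergent (same construct = spatial reasoning): Scale A.
Smallest convergent = 0.55. Discriminant |r|: 0.49, 0.46, 0.30; count ≥ 0.55 → 0.

0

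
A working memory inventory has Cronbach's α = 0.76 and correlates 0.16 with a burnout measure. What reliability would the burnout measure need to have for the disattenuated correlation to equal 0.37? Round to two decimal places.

r_true = r_obs / √(r_xx · r_yy) ⇒ 0.37 = 0.16 / √(0.76 · r_yy).
√(0.76 · r_yy) = 0.16 / 0.37 = 0.4324; 0.76 · r_yy = 0.1870; r_yy = 0.1870 / 0.76 ≈ 0.25.

0.25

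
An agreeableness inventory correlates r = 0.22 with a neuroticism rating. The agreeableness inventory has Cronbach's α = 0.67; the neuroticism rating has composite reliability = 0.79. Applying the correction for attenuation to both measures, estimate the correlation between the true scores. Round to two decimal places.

0.30

r_true = r_obs / √(r_xx · r_yy) = 0.22 / √(0.67 × 0.79) = 0.22 / √0.5293 = 0.22 / 0.7275 ≈ 0.30.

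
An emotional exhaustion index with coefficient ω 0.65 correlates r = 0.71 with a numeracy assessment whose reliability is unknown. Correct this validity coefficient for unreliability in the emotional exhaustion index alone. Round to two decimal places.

0.88

Single correction: r_c = r_obs / √r_xx = 0.71 / √0.65 = 0.71 / 0.8062 ≈ 0.88.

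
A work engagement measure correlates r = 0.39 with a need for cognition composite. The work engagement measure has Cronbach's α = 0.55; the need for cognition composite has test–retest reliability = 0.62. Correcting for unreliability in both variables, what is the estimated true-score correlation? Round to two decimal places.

r_true = r_obs / √(r_xx · r_yy) = 0.39 / √(0.55 × 0.62) = 0.39 / √0.3410 = 0.39 / 0.5840 ≈ 0.67.

0.67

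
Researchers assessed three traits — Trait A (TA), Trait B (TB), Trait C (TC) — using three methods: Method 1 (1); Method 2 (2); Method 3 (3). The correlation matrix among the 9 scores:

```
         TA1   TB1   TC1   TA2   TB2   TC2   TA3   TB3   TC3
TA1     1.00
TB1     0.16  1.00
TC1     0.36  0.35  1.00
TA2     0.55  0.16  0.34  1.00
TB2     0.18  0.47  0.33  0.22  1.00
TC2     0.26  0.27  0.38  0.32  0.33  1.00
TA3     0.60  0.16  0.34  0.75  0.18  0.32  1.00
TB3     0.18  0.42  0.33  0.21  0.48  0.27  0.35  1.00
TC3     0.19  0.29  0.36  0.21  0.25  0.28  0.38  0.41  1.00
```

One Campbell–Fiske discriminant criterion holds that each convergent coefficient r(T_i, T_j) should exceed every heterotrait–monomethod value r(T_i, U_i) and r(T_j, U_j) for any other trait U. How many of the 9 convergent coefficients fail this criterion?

Each convergent coefficient versus the relevant comparison correlations:
TA (methods 1·2): 0.55 vs {0.16, 0.22, 0.36, 0.32} → pass.
TA (methods 1·3): 0.60 vs {0.16, 0.35, 0.36, 0.38} → pass.
TA (methods 2·3): 0.75 vs {0.22, 0.35, 0.32, 0.38} → pass.
TB (methods 1·2): 0.47 vs {0.16, 0.22, 0.35, 0.33} → pass.
TB (methods 1·3): 0.42 vs {0.16, 0.35, 0.35, 0.41} → pass.
TB (methods 2·3): 0.48 vs {0.22, 0.35, 0.33, 0.41} → pass.
TC (methods 1·2): 0.38 vs {0.36, 0.32, 0.35, 0.33} → pass.
TC (methods 1·3): 0.36 vs {0.36, 0.38, 0.35, 0.41} → fail.
TC (methods 2·3): 0.28 vs {0.32, 0.38, 0.33, 0.41} → fail.
2 of 9 fail.

2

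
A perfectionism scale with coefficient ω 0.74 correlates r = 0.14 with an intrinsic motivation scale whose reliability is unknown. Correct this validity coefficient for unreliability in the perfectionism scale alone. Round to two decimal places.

0.16

Single correction: r_c = r_obs / √r_xx = 0.14 / √0.74 = 0.14 / 0.8602 ≈ 0.16.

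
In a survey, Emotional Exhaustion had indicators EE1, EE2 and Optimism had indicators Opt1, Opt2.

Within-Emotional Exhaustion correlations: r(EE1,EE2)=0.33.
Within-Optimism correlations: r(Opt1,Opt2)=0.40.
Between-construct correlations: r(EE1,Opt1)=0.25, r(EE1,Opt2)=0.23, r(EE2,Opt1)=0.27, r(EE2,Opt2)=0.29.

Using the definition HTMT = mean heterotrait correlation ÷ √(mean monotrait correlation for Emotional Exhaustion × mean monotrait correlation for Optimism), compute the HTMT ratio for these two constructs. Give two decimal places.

0.72

Mean between = 1.04/4 = 0.2600.
Mean within-EE = 0.33/1 = 0.3300; mean within-Opt = 0.40/1 = 0.4000.
Geometric mean = √(0.3300 × 0.4000) = 0.3633.
HTMT = 0.2600 / 0.3633 = 0.72.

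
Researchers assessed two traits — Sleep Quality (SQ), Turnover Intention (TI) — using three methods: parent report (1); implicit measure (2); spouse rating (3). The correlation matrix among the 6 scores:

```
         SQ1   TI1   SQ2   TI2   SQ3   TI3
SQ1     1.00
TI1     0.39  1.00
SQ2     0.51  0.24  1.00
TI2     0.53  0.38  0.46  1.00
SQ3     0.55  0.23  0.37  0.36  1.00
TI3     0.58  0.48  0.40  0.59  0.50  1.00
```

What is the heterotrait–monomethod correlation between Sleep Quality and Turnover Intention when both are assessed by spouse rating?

Different traits, same method: r(SQ3, TI3) = 0.50.

0.50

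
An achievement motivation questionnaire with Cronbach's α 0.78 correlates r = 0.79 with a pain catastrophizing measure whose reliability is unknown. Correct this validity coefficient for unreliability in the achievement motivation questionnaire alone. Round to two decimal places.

Single correction: r_c = r_obs / √r_xx = 0.79 / √0.78 = 0.79 / 0.8832 ≈ 0.89.

0.89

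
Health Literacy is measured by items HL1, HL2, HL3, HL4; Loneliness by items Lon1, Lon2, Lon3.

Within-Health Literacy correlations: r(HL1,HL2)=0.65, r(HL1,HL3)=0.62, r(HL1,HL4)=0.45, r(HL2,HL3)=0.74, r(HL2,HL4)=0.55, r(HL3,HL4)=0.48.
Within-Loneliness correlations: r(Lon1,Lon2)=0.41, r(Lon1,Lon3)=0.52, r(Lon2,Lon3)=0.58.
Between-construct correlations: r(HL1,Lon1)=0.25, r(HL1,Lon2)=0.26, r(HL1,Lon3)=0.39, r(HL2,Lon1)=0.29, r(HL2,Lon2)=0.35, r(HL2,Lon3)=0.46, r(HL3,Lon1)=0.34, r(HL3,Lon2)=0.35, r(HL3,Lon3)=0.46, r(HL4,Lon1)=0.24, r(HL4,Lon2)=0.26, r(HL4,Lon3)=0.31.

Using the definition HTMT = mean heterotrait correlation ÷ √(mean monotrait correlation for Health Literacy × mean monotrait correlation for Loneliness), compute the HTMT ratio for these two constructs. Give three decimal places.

Mean between = 3.96/12 = 0.3300.
Mean within-HL = 3.49/6 = 0.5817; mean within-Lon = 1.51/3 = 0.5033.
Geometric mean = √(0.5817 × 0.5033) = 0.5411.
HTMT = 0.3300 / 0.5411 = 0.610.

0.610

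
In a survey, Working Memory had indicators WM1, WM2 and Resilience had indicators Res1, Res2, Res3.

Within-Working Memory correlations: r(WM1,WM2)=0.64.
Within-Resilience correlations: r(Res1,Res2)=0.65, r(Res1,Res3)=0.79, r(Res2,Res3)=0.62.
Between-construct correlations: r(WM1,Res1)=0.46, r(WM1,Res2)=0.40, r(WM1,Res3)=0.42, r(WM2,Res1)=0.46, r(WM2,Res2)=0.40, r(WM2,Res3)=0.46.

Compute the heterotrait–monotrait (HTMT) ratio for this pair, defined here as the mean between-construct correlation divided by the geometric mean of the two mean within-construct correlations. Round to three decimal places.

Mean heterotrait r = 2.60/6 = 0.4333.
Mean within-WM = 0.64/1 = 0.6400; mean within-Res = 2.06/3 = 0.6867.
Geometric mean = √(0.6400 × 0.6867) = 0.6629.
HTMT = 0.4333 / 0.6629 = 0.654.

0.654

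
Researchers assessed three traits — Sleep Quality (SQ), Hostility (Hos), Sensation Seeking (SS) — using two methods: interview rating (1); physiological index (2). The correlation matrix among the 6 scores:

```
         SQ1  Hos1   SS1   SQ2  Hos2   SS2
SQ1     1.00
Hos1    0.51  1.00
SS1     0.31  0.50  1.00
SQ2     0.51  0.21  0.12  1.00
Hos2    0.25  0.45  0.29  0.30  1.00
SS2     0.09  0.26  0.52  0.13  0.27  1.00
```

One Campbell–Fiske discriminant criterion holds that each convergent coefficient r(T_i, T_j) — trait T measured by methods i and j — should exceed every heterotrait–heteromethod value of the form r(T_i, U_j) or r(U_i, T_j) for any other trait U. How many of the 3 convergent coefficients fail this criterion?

Checking each validity diagonal entry against its comparison values:
SQ (methods 1·2): 0.51 vs {0.25, 0.21, 0.09, 0.12} → pass.
Hos (methods 1·2): 0.45 vs {0.21, 0.25, 0.26, 0.29} → pass.
SS (methods 1·2): 0.52 vs {0.12, 0.09, 0.29, 0.26} → pass.
0 of 3 fail.

0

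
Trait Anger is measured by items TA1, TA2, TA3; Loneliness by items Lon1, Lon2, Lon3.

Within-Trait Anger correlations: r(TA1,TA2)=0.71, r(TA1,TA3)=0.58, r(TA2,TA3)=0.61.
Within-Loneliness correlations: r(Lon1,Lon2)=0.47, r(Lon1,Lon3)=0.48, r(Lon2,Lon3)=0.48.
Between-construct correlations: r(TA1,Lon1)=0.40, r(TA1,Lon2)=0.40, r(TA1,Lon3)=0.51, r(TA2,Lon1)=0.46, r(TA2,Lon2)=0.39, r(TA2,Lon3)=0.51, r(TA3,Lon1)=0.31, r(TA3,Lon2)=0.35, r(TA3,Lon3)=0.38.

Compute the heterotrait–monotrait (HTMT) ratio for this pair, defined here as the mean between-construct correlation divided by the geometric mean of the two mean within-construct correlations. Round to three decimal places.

Between-construct mean = 3.71/9 = 0.4122.
Mean within-TA = 1.90/3 = 0.6333; mean within-Lon = 1.43/3 = 0.4767.
Geometric mean = √(0.6333 × 0.4767) = 0.5494.
HTMT = 0.4122 / 0.5494 = 0.750.

0.750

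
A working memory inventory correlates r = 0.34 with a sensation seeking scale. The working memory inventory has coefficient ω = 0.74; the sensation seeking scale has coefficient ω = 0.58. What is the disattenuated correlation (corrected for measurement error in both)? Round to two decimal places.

r_true = r_obs / √(r_xx · r_yy) = 0.34 / √(0.74 × 0.58) = 0.34 / √0.4292 = 0.34 / 0.6551 ≈ 0.52.

0.52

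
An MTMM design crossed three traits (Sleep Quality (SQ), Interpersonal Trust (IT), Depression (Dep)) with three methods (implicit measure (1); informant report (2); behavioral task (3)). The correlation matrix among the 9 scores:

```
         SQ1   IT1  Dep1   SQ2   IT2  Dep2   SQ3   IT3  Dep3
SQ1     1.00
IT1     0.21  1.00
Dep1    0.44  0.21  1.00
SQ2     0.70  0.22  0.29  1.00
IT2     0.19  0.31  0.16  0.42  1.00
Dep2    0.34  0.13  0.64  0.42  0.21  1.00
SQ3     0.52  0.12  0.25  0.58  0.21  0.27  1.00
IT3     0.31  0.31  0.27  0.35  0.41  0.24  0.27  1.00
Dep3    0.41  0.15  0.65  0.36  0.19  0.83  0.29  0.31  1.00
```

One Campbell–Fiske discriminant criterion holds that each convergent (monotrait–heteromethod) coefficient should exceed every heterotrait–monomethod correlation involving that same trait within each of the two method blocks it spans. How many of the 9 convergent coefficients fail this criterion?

3

Each convergent coefficient versus the relevant comparison correlations:
SQ (methods 1·2): 0.70 vs {0.21, 0.42, 0.44, 0.42} → pass.
SQ (methods 1·3): 0.52 vs {0.21, 0.27, 0.44, 0.29} → pass.
SQ (methods 2·3): 0.58 vs {0.42, 0.27, 0.42, 0.29} → pass.
IT (methods 1·2): 0.31 vs {0.21, 0.42, 0.21, 0.21} → fail.
IT (methods 1·3): 0.31 vs {0.21, 0.27, 0.21, 0.31} → fail.
IT (methods 2·3): 0.41 vs {0.42, 0.27, 0.21, 0.31} → fail.
Dep (methods 1·2): 0.64 vs {0.44, 0.42, 0.21, 0.21} → pass.
Dep (methods 1·3): 0.65 vs {0.44, 0.29, 0.21, 0.31} → pass.
Dep (methods 2·3): 0.83 vs {0.42, 0.29, 0.21, 0.31} → pass.
3 of 9 fail.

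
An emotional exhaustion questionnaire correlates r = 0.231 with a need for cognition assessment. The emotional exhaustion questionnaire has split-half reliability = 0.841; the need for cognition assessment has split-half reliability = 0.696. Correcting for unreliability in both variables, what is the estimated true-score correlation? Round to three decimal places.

r_true = r_obs / √(r_xx · r_yy) = 0.231 / √(0.841 × 0.696) = 0.231 / √0.585336 = 0.231 / 0.7651 ≈ 0.302.

0.302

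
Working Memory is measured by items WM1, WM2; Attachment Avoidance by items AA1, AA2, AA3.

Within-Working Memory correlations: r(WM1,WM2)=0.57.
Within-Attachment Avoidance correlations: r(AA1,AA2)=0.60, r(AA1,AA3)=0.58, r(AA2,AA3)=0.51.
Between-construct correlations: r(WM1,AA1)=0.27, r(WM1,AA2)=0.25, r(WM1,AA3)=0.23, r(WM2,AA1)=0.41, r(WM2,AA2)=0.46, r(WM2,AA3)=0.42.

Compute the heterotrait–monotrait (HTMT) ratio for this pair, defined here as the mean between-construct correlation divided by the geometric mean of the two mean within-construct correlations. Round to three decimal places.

0.600

Mean between = 2.04/6 = 0.3400.
Mean within-WM = 0.57/1 = 0.5700; mean within-AA = 1.69/3 = 0.5633.
Geometric mean = √(0.5700 × 0.5633) = 0.5666.
HTMT = 0.3400 / 0.5666 = 0.600.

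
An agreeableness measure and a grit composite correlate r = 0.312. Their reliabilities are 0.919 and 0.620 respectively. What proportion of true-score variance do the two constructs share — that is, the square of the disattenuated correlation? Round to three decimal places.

0.171

Disattenuated r = 0.312 / √(0.919 × 0.620) = 0.312 / 0.7548 = 0.4134.
Shared true-score variance = 0.4134² = 0.1709 ≈ 0.171.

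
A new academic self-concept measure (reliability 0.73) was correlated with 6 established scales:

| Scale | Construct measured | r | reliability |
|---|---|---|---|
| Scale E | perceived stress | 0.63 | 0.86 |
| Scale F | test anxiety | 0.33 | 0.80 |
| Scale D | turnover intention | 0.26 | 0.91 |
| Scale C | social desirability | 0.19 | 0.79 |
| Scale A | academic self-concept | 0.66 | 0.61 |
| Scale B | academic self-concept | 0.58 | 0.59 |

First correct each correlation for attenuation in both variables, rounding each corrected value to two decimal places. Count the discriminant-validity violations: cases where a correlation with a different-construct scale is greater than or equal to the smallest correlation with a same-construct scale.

Disattenuated r (r / √(r_scale · r_new)):
  Scale E (disc): 0.63 / √(0.86·0.73) = 0.80
  Scale F (disc): 0.33 / √(0.80·0.73) = 0.43
  Scale D (disc): 0.26 / √(0.91·0.73) = 0.32
  Scale C (disc): 0.19 / √(0.79·0.73) = 0.25
  Scale A (conv): 0.66 / √(0.61·0.73) = 0.99
  Scale B (conv): 0.58 / √(0.59·0.73) = 0.88
Smallest convergent = 0.88. Discriminant values: 0.80, 0.43, 0.32, 0.25; count ≥ 0.88 → 0.

0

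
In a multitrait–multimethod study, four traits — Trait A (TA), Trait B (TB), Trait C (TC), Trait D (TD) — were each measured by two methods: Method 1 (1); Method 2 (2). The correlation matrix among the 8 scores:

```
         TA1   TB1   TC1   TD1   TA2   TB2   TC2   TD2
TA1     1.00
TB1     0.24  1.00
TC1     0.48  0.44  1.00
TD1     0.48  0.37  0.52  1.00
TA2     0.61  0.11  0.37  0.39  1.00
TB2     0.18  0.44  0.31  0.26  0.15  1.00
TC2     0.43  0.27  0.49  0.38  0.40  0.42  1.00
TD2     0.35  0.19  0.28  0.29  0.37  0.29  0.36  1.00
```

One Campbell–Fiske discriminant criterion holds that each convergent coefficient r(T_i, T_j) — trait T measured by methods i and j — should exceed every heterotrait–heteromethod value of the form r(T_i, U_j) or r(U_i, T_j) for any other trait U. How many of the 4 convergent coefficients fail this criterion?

Checking each validity diagonal entry against its comparison values:
TA (methods 1·2): 0.61 vs {0.18, 0.11, 0.43, 0.37, 0.35, 0.39} → pass.
TB (methods 1·2): 0.44 vs {0.11, 0.18, 0.27, 0.31, 0.19, 0.26} → pass.
TC (methods 1·2): 0.49 vs {0.37, 0.43, 0.31, 0.27, 0.28, 0.38} → pass.
TD (methods 1·2): 0.29 vs {0.39, 0.35, 0.26, 0.19, 0.38, 0.28} → fail.
1 of 4 fail.

1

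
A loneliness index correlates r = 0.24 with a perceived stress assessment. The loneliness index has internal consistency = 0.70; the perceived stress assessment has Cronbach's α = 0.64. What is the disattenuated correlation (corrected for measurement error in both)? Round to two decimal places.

r_true = r_obs / √(r_xx · r_yy) = 0.24 / √(0.70 × 0.64) = 0.24 / √0.4480 = 0.24 / 0.6693 ≈ 0.36.

0.36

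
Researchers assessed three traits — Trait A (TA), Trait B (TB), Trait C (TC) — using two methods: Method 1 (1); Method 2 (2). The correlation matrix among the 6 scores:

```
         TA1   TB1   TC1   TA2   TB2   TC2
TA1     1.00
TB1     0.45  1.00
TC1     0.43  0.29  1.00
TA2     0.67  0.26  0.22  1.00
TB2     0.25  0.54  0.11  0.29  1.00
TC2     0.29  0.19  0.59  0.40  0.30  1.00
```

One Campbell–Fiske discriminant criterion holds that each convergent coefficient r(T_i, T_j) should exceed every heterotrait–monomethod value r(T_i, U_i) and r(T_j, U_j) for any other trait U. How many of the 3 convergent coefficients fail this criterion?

Checking each validity diagonal entry against its comparison values:
TA (methods 1·2): 0.67 vs {0.45, 0.29, 0.43, 0.40} → pass.
TB (methods 1·2): 0.54 vs {0.45, 0.29, 0.29, 0.30} → pass.
TC (methods 1·2): 0.59 vs {0.43, 0.40, 0.29, 0.30} → pass.
0 of 3 fail.

0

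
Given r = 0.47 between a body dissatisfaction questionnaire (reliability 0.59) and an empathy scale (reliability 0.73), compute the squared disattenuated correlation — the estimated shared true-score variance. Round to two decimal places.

0.51

Disattenuated r = 0.47 / √(0.59 × 0.73) = 0.47 / 0.6563 = 0.7161.
Shared true-score variance = 0.7161² = 0.5128 ≈ 0.51.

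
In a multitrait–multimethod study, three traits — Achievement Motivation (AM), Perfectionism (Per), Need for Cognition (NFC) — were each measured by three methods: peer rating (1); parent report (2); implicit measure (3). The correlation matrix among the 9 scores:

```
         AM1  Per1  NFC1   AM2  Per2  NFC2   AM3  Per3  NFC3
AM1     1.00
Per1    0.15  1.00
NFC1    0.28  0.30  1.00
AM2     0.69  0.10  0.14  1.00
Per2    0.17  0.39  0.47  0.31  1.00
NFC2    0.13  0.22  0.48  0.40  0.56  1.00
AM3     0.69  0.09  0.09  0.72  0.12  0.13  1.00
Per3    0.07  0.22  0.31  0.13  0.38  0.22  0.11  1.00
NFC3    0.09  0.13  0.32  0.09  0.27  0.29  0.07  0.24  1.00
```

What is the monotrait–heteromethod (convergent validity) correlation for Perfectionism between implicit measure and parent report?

0.38

Same trait (Per), different methods: r(Per3, Per2) = 0.38.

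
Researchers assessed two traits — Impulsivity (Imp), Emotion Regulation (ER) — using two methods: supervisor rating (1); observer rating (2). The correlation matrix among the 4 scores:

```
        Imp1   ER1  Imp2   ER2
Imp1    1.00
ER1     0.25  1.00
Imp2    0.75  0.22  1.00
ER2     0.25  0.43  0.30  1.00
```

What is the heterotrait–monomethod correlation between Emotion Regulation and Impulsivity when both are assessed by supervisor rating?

Different traits, same method: r(ER1, Imp1) = 0.25.

0.25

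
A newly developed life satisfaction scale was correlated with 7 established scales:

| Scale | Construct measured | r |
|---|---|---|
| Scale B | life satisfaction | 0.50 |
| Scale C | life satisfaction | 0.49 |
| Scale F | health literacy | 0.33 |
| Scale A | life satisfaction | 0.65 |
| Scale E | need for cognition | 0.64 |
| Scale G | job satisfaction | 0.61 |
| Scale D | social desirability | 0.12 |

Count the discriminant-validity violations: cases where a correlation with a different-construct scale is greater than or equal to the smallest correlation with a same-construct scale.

Convergent (same construct = life satisfaction): Scale B, Scale C, Scale A.
Smallest convergent = 0.49. Discriminant values: 0.33, 0.64, 0.61, 0.12; count ≥ 0.49 → 2.

2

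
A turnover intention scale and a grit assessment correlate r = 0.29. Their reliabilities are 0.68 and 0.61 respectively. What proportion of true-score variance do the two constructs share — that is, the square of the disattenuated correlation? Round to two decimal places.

Disattenuated r = 0.29 / √(0.68 × 0.61) = 0.29 / 0.6440 = 0.4503.
Shared true-score variance = 0.4503² = 0.2028 ≈ 0.20.

0.20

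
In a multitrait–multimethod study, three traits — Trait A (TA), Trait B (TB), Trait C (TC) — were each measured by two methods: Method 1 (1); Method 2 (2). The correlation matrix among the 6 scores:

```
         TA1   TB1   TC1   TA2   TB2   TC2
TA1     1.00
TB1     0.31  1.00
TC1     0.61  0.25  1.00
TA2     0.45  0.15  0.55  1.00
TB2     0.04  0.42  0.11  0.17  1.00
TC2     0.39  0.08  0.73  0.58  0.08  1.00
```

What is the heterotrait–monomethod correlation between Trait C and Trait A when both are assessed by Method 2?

Different traits, same method: r(TC2, TA2) = 0.58.

0.58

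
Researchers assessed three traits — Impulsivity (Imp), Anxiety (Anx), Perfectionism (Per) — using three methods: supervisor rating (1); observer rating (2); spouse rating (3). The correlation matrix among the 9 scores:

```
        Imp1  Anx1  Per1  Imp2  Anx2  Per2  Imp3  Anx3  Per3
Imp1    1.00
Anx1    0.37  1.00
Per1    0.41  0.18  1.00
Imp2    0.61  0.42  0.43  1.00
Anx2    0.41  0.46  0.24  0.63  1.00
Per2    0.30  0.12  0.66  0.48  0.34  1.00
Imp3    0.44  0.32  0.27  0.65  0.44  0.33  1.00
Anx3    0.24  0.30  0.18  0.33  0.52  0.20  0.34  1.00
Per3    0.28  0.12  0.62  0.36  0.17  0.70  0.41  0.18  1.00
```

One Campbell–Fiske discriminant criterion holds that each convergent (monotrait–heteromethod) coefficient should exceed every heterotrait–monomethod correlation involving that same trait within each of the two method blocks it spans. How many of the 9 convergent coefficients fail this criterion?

Checking each validity diagonal entry against its comparison values:
Imp (methods 1·2): 0.61 vs {0.37, 0.63, 0.41, 0.48} → fail.
Imp (methods 1·3): 0.44 vs {0.37, 0.34, 0.41, 0.41} → pass.
Imp (methods 2·3): 0.65 vs {0.63, 0.34, 0.48, 0.41} → pass.
Anx (methods 1·2): 0.46 vs {0.37, 0.63, 0.18, 0.34} → fail.
Anx (methods 1·3): 0.30 vs {0.37, 0.34, 0.18, 0.18} → fail.
Anx (methods 2·3): 0.52 vs {0.63, 0.34, 0.34, 0.18} → fail.
Per (methods 1·2): 0.66 vs {0.41, 0.48, 0.18, 0.34} → pass.
Per (methods 1·3): 0.62 vs {0.41, 0.41, 0.18, 0.18} → pass.
Per (methods 2·3): 0.70 vs {0.48, 0.41, 0.34, 0.18} → pass.
4 of 9 fail.

4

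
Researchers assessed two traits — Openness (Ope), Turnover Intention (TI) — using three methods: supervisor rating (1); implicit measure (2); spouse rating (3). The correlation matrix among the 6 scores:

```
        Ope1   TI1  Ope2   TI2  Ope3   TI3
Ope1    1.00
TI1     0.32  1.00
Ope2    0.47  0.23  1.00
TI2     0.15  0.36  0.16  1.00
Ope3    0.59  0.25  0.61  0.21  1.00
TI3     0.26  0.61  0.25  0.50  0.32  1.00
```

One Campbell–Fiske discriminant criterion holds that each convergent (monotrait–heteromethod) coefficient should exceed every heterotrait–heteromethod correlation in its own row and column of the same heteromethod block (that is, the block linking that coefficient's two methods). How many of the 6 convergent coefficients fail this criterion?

Checking each validity diagonal entry against its comparison values:
Ope (methods 1·2): 0.47 vs {0.15, 0.23} → pass.
Ope (methods 1·3): 0.59 vs {0.26, 0.25} → pass.
Ope (methods 2·3): 0.61 vs {0.25, 0.21} → pass.
TI (methods 1·2): 0.36 vs {0.23, 0.15} → pass.
TI (methods 1·3): 0.61 vs {0.25, 0.26} → pass.
TI (methods 2·3): 0.50 vs {0.21, 0.25} → pass.
0 of 6 fail.

0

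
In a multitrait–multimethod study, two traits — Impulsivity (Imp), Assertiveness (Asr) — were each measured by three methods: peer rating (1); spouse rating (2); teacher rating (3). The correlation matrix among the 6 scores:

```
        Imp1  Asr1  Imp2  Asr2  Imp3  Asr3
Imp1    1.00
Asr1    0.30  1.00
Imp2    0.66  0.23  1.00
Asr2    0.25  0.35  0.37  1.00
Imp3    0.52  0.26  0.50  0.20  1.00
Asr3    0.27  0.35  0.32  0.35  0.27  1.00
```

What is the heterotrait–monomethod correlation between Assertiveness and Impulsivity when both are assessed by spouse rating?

0.37

Different traits, same method: r(Asr2, Imp2) = 0.37.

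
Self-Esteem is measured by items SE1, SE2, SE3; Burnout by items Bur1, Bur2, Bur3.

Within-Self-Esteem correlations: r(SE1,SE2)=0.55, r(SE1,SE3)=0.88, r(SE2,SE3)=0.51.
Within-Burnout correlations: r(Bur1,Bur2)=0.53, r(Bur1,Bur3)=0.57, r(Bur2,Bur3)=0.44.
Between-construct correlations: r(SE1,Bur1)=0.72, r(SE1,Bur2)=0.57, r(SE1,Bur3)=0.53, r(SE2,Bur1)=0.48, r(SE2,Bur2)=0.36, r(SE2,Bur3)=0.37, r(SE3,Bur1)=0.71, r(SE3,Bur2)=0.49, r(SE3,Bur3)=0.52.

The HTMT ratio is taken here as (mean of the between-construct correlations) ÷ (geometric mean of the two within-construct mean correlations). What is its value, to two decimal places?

Between-construct mean = 4.75/9 = 0.5278.
Mean within-SE = 1.94/3 = 0.6467; mean within-Bur = 1.54/3 = 0.5133.
Geometric mean = √(0.6467 × 0.5133) = 0.5762.
HTMT = 0.5278 / 0.5762 = 0.92.

0.92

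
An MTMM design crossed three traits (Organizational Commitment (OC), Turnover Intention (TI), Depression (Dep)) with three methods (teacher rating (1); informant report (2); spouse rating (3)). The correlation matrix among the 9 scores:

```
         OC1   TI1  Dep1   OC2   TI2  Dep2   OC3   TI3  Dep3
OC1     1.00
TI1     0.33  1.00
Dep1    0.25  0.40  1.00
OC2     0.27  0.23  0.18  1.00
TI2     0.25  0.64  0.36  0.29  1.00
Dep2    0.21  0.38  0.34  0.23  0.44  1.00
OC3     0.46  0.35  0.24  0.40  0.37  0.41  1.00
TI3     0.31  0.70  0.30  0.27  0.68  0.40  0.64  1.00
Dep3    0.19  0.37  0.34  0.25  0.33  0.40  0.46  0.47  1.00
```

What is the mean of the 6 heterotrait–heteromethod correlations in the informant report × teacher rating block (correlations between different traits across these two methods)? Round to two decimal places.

0.27

HTHM values (method 2 × method 1): 0.23, 0.18, 0.25, 0.36, 0.21, 0.38; mean = 1.61/6 = 0.27.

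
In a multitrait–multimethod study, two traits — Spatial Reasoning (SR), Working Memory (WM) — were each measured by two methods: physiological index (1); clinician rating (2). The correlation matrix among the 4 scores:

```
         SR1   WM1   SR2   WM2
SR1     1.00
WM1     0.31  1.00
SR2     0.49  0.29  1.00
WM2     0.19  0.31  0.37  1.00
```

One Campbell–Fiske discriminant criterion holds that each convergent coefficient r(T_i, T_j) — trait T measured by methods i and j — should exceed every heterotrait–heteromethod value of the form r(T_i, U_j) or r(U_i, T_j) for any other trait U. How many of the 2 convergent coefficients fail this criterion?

Checking each validity diagonal entry against its comparison values:
SR (methods 1·2): 0.49 vs {0.19, 0.29} → pass.
WM (methods 1·2): 0.31 vs {0.29, 0.19} → pass.
0 of 2 fail.

0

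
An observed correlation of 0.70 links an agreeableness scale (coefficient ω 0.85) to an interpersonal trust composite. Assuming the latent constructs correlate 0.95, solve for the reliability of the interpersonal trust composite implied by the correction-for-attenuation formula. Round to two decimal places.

r_true = r_obs / √(r_xx · r_yy) ⇒ 0.95 = 0.70 / √(0.85 · r_yy).
√(0.85 · r_yy) = 0.70 / 0.95 = 0.7368; 0.85 · r_yy = 0.5429; r_yy = 0.5429 / 0.85 ≈ 0.64.

0.64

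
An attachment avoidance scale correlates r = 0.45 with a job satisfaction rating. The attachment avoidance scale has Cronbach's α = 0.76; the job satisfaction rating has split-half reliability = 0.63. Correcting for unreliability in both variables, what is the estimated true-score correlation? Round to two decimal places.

0.65

r_true = r_obs / √(r_xx · r_yy) = 0.45 / √(0.76 × 0.63) = 0.45 / √0.4788 = 0.45 / 0.6920 ≈ 0.65.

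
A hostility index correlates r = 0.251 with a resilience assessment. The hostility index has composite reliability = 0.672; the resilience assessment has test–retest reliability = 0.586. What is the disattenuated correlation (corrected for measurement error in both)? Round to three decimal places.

r_true = r_obs / √(r_xx · r_yy) = 0.251 / √(0.672 × 0.586) = 0.251 / √0.393792 = 0.251 / 0.6275 ≈ 0.400.

0.400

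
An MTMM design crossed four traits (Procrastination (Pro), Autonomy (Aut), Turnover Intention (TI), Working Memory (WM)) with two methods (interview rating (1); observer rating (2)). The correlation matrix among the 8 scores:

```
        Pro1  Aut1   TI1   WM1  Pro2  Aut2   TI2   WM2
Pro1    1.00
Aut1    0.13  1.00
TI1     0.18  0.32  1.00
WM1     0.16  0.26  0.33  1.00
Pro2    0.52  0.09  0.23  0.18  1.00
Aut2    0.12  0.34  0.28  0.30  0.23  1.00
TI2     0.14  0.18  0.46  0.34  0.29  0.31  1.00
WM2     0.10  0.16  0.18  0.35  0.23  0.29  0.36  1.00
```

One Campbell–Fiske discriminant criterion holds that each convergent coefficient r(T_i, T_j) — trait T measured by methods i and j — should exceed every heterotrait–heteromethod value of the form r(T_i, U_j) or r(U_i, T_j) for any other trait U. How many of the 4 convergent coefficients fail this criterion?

0

Checking each validity diagonal entry against its comparison values:
Pro (methods 1·2): 0.52 vs {0.12, 0.09, 0.14, 0.23, 0.10, 0.18} → pass.
Aut (methods 1·2): 0.34 vs {0.09, 0.12, 0.18, 0.28, 0.16, 0.30} → pass.
TI (methods 1·2): 0.46 vs {0.23, 0.14, 0.28, 0.18, 0.18, 0.34} → pass.
WM (methods 1·2): 0.35 vs {0.18, 0.10, 0.30, 0.16, 0.34, 0.18} → pass.
0 of 4 fail.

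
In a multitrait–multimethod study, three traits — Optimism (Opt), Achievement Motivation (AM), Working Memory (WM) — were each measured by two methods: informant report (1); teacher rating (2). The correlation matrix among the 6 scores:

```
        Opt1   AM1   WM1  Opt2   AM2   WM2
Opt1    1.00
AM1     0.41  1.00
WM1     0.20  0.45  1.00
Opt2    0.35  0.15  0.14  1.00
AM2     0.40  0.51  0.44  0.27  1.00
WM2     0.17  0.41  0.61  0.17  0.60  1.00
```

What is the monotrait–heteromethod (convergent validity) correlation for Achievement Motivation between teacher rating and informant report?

0.51

Same trait (AM), different methods: r(AM2, AM1) = 0.51.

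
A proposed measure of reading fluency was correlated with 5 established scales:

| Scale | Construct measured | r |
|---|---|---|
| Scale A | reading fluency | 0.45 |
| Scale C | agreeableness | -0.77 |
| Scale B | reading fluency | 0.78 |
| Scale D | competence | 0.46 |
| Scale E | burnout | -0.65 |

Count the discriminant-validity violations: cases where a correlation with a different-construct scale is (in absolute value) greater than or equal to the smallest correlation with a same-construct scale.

3

Convergent (same construct = reading fluency): Scale A, Scale B.
Smallest convergent = 0.45. Discriminant |r|: 0.77, 0.46, 0.65; count ≥ 0.45 → 3.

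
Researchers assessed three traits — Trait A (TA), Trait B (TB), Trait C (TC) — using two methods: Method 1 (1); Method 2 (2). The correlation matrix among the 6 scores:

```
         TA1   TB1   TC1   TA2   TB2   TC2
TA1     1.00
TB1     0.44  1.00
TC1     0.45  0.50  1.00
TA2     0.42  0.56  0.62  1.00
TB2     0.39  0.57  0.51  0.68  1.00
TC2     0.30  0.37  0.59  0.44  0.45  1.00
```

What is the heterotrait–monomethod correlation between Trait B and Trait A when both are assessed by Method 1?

0.44

Different traits, same method: r(TB1, TA1) = 0.44.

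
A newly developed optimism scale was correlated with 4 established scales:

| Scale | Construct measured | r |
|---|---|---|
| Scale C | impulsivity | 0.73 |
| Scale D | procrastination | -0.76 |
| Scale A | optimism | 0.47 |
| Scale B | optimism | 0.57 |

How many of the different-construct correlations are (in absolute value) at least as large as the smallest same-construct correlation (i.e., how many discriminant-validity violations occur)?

2

Convergent (same construct = optimism): Scale A, Scale B.
Smallest convergent = 0.47. Discriminant |r|: 0.73, 0.76; count ≥ 0.47 → 2.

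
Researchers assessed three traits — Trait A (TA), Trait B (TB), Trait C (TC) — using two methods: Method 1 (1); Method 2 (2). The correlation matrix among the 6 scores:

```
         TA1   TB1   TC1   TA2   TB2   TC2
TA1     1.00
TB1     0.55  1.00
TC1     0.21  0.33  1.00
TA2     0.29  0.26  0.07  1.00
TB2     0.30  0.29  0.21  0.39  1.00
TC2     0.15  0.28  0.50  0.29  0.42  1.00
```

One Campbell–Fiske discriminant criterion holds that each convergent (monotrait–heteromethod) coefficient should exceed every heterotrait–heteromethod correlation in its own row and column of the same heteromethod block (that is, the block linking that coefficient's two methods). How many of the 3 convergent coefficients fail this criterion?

Checking each validity diagonal entry against its comparison values:
TA (methods 1·2): 0.29 vs {0.30, 0.26, 0.15, 0.07} → fail.
TB (methods 1·2): 0.29 vs {0.26, 0.30, 0.28, 0.21} → fail.
TC (methods 1·2): 0.50 vs {0.07, 0.15, 0.21, 0.28} → pass.
2 of 3 fail.

2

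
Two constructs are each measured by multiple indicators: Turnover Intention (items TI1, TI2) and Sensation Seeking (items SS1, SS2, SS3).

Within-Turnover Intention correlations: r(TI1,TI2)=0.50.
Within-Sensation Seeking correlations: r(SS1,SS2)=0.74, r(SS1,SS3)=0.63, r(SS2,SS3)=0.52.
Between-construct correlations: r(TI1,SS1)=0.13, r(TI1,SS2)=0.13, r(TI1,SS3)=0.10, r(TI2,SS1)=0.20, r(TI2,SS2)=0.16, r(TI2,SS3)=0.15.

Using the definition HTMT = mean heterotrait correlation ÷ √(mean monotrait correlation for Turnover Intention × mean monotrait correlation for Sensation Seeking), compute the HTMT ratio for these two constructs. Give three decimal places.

Between-construct mean = 0.87/6 = 0.1450.
Mean within-TI = 0.50/1 = 0.5000; mean within-SS = 1.89/3 = 0.6300.
Geometric mean = √(0.5000 × 0.6300) = 0.5612.
HTMT = 0.1450 / 0.5612 = 0.258.

0.258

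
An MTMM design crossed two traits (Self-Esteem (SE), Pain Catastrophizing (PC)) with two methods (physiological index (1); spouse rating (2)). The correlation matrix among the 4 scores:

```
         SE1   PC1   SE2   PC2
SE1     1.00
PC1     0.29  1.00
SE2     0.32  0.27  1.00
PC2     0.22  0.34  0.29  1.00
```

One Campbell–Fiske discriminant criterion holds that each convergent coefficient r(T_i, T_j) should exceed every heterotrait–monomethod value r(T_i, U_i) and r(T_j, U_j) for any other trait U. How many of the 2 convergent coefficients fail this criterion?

Each convergent coefficient versus the relevant comparison correlations:
SE (methods 1·2): 0.32 vs {0.29, 0.29} → pass.
PC (methods 1·2): 0.34 vs {0.29, 0.29} → pass.
0 of 2 fail.

0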